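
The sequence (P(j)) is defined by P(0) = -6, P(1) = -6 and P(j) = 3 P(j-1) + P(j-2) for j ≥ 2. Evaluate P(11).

P(2) = 3·(-6) + (-6) = -24
P(3) = 3·(-24) + (-6) = -78
P(4) = 3·(-78) + (-24) = -258
P(5) = 3·(-258) + (-78) = -852
P(6) = 3·(-852) + (-258) = -2814
P(7) = 3·(-2814) + (-852) = -9294
P(8) = 3·(-9294) + (-2814) = -30696
P(9) = 3·(-30696) + (-9294) = -101382
P(10) = 3·(-101382) + (-30696) = -334842
P(11) = 3·(-334842) + (-101382) = -1105908

-1105908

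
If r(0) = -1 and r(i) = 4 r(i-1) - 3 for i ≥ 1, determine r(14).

The fixed point is -3/(1 - 4) = 1, so r(i) - 1 = 4(r(i-1) - 1).
Hence r(i) = -2·4^i + 1.
r(14) = -2·4^{14} + 1 = -2·268435456 + 1 = -536870911.

-536870911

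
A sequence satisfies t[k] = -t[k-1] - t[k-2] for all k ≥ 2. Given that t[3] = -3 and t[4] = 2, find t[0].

-3

Rearranging, t[k-2] = -(t[k] + t[k-1]).
t[2] = -(2 + (-3)) = 1
t[1] = -(-3 + 1) = 2
t[0] = -(1 + 2) = -3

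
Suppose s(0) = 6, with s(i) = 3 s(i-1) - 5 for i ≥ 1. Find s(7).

7657

s(1) = 3*6 - 5 = 13
s(2) = 3*13 - 5 = 34
s(3) = 3*34 - 5 = 97
s(4) = 3*97 - 5 = 286
s(5) = 3*286 - 5 = 853
s(6) = 3*853 - 5 = 2554
s(7) = 3*2554 - 5 = 7657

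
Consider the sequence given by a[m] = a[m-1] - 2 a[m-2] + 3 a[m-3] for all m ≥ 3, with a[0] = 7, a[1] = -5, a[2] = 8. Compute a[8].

a[3] = 8 - 2*(-5) + 3*7 = 39
a[4] = 39 - 2*8 + 3*(-5) = 8
a[5] = 8 - 2*39 + 3*8 = -46
a[6] = (-46) - 2*8 + 3*39 = 55
a[7] = 55 - 2*(-46) + 3*8 = 171
a[8] = 171 - 2*55 + 3*(-46) = -77

-77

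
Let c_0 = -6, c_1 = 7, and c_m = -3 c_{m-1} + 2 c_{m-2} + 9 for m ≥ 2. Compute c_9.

c_2 = -3*7 + 2*(-6) + 9 = -24
c_3 = -3*(-24) + 2*7 + 9 = 95
c_4 = -3*95 + 2*(-24) + 9 = -324
c_5 = -3*(-324) + 2*95 + 9 = 1171
c_6 = -3*1171 + 2*(-324) + 9 = -4152
c_7 = -3*(-4152) + 2*1171 + 9 = 14807
c_8 = -3*14807 + 2*(-4152) + 9 = -52716
c_9 = -3*(-52716) + 2*14807 + 9 = 187771

187771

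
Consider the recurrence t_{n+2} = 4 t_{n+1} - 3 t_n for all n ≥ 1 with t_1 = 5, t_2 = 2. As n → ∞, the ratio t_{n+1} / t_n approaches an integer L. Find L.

The characteristic equation is r^2 - 4r + 3 = 0, which factors as (r - 3)(r - 1) = 0.
So the roots are 3 and 1. Since |3| > |1| and the coefficient of 3^n is non-zero, the ratio tends to 3.

3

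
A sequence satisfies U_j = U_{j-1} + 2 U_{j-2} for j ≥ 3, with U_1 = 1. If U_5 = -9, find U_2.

-3

Let U_2 = y.
U_3 = 2 + y
U_4 = 2 + 3y
U_5 = 6 + 5y
So 6 + 5y = -9, giving y = -3.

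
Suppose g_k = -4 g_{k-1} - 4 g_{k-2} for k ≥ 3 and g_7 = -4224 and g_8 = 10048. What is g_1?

Rearranging, g_{k-2} = (g_k + 4 g_{k-1}) / -4.
g_6 = (10048 + 4*(-4224)) / -4 = -6848/-4 = 1712
g_5 = (-4224 + 4*1712) / -4 = 2624/-4 = -656
g_4 = (1712 + 4*(-656)) / -4 = -912/-4 = 228
g_3 = (-656 + 4*228) / -4 = 256/-4 = -64
g_2 = (228 + 4*(-64)) / -4 = -28/-4 = 7
g_1 = (-64 + 4*7) / -4 = -36/-4 = 9

9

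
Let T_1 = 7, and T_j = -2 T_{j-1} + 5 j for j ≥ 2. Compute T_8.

-526

T_2 = -2*7 + 10 = -4
T_3 = -2*(-4) + 15 = 23
T_4 = -2*23 + 20 = -26
T_5 = -2*(-26) + 25 = 77
T_6 = -2*77 + 30 = -124
T_7 = -2*(-124) + 35 = 283
T_8 = -2*283 + 40 = -526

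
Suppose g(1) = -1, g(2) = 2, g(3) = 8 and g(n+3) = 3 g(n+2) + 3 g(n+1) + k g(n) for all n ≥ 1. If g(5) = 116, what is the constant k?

g(4) = 30 - k
g(5) = 114 - k
So 114 - k = 116, giving k = -2.

-2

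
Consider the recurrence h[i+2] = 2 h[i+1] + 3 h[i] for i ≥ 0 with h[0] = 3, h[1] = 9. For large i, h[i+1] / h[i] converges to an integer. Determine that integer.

The characteristic equation is r^2 - 2r - 3 = 0, which factors as (r - 3)(r + 1) = 0.
So the roots are 3 and -1. Since |3| > |-1| and the coefficient of 3^i is non-zero, the ratio tends to 3.

3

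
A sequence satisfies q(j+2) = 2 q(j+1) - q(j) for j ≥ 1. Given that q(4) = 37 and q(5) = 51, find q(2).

9

Rearranging, q(j-2) = -(q(j) - 2 q(j-1)).
q(3) = -(51 - 2·37) = 23
q(2) = -(37 - 2·23) = 9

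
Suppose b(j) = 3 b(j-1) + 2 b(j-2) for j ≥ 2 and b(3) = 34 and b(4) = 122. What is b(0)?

2

Rearranging, b(j-2) = (b(j) - 3 b(j-1)) / 2.
b(2) = (122 - 3*34) / 2 = 20/2 = 10
b(1) = (34 - 3*10) / 2 = 4/2 = 2
b(0) = (10 - 3*2) / 2 = 4/2 = 2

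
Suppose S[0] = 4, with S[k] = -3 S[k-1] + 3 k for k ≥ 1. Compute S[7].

-7512

S[1] = -3*4 + 3 = -9
S[2] = -3*(-9) + 6 = 33
S[3] = -3*33 + 9 = -90
S[4] = -3*(-90) + 12 = 282
S[5] = -3*282 + 15 = -831
S[6] = -3*(-831) + 18 = 2511
S[7] = -3*2511 + 21 = -7512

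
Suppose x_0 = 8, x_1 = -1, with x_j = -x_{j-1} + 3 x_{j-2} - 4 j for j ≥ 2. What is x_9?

-4832

x_2 = -(-1) + 3*8 - 8 = 17
x_3 = -17 + 3*(-1) - 12 = -32
x_4 = -(-32) + 3*17 - 16 = 67
x_5 = -67 + 3*(-32) - 20 = -183
x_6 = -(-183) + 3*67 - 24 = 360
x_7 = -360 + 3*(-183) - 28 = -937
x_8 = -(-937) + 3*360 - 32 = 1985
x_9 = -1985 + 3*(-937) - 36 = -4832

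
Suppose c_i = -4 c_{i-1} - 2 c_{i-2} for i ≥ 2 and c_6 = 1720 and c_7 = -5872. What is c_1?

Rearranging, c_{i-2} = (c_i + 4 c_{i-1}) / -2.
c_5 = (-5872 + 4*1720) / -2 = 1008/-2 = -504
c_4 = (1720 + 4*(-504)) / -2 = -296/-2 = 148
c_3 = (-504 + 4*148) / -2 = 88/-2 = -44
c_2 = (148 + 4*(-44)) / -2 = -28/-2 = 14
c_1 = (-44 + 4*14) / -2 = 12/-2 = -6

-6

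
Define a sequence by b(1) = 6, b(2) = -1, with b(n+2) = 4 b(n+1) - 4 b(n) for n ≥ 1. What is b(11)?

-60416

b(3) = 4*(-1) - 4*6 = -28
b(4) = 4*(-28) - 4*(-1) = -108
b(5) = 4*(-108) - 4*(-28) = -320
b(6) = 4*(-320) - 4*(-108) = -848
b(7) = 4*(-848) - 4*(-320) = -2112
b(8) = 4*(-2112) - 4*(-848) = -5056
b(9) = 4*(-5056) - 4*(-2112) = -11776
b(10) = 4*(-11776) - 4*(-5056) = -26880
b(11) = 4*(-26880) - 4*(-11776) = -60416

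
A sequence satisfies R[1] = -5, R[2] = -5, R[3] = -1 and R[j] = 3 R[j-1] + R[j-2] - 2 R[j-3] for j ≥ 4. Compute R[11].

R[4] = 3*(-1) + (-5) - 2*(-5) = 2
R[5] = 3*2 + (-1) - 2*(-5) = 15
R[6] = 3*15 + 2 - 2*(-1) = 49
R[7] = 3*49 + 15 - 2*2 = 158
R[8] = 3*158 + 49 - 2*15 = 493
R[9] = 3*493 + 158 - 2*49 = 1539
R[10] = 3*1539 + 493 - 2*158 = 4794
R[11] = 3*4794 + 1539 - 2*493 = 14935

14935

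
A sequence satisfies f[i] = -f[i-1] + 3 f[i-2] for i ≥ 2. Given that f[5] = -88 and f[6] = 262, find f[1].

2

Rearranging, f[i-2] = (f[i] + f[i-1]) / 3.
f[4] = (262 + (-88)) / 3 = 174/3 = 58
f[3] = (-88 + 58) / 3 = -30/3 = -10
f[2] = (58 + (-10)) / 3 = 48/3 = 16
f[1] = (-10 + 16) / 3 = 6/3 = 2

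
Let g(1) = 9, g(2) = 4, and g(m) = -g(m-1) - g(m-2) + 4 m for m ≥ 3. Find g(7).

17

g(3) = -4 - 9 + 12 = -1
g(4) = -(-1) - 4 + 16 = 13
g(5) = -13 - (-1) + 20 = 8
g(6) = -8 - 13 + 24 = 3
g(7) = -3 - 8 + 28 = 17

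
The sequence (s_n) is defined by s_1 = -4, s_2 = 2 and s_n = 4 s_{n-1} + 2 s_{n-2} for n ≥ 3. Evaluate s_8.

s_3 = 4·2 + 2·(-4) = 0
s_4 = 4·0 + 2·2 = 4
s_5 = 4·4 + 2·0 = 16
s_6 = 4·16 + 2·4 = 72
s_7 = 4·72 + 2·16 = 320
s_8 = 4·320 + 2·72 = 1424

1424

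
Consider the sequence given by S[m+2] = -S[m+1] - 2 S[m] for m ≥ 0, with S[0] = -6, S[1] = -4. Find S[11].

40

S[2] = -(-4) - 2(-6) = 16
S[3] = -16 - 2(-4) = -8
S[4] = -(-8) - 2(16) = -24
S[5] = -(-24) - 2(-8) = 40
S[6] = -40 - 2(-24) = 8
S[7] = -8 - 2(40) = -88
S[8] = -(-88) - 2(8) = 72
S[9] = -72 - 2(-88) = 104
S[10] = -104 - 2(72) = -248
S[11] = -(-248) - 2(104) = 40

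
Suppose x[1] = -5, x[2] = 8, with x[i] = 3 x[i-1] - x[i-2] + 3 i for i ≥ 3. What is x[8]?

x[3] = 3·8 - (-5) + 9 = 38
x[4] = 3·38 - 8 + 12 = 118
x[5] = 3·118 - 38 + 15 = 331
x[6] = 3·331 - 118 + 18 = 893
x[7] = 3·893 - 331 + 21 = 2369
x[8] = 3·2369 - 893 + 24 = 6238

6238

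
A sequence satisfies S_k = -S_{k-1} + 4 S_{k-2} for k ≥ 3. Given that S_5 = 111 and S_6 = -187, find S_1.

6

Rearranging, S_{k-2} = (S_k + S_{k-1}) / 4.
S_4 = (-187 + 111) / 4 = -76/4 = -19
S_3 = (111 + (-19)) / 4 = 92/4 = 23
S_2 = (-19 + 23) / 4 = 4/4 = 1
S_1 = (23 + 1) / 4 = 24/4 = 6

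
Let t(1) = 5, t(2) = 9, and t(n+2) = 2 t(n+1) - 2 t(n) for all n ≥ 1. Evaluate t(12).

-32

t(3) = 2·9 - 2·5 = 8
t(4) = 2·8 - 2·9 = -2
t(5) = 2·(-2) - 2·8 = -20
t(6) = 2·(-20) - 2·(-2) = -36
t(7) = 2·(-36) - 2·(-20) = -32
t(8) = 2·(-32) - 2·(-36) = 8
t(9) = 2·8 - 2·(-32) = 80
t(10) = 2·80 - 2·8 = 144
t(11) = 2·144 - 2·80 = 128
t(12) = 2·128 - 2·144 = -32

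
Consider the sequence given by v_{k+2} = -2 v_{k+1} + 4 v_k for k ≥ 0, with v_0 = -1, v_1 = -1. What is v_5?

16

v_2 = -2(-1) + 4(-1) = -2
v_3 = -2(-2) + 4(-1) = 0
v_4 = -2(0) + 4(-2) = -8
v_5 = -2(-8) + 4(0) = 16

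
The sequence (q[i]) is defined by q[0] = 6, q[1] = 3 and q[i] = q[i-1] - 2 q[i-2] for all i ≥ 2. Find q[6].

q[2] = 3 - 2(6) = -9
q[3] = (-9) - 2(3) = -15
q[4] = (-15) - 2(-9) = 3
q[5] = 3 - 2(-15) = 33
q[6] = 33 - 2(3) = 27

27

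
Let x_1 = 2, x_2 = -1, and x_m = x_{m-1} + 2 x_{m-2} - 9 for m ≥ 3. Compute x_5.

-38

x_3 = (-1) + 2*2 - 9 = -6
x_4 = (-6) + 2*(-1) - 9 = -17
x_5 = (-17) + 2*(-6) - 9 = -38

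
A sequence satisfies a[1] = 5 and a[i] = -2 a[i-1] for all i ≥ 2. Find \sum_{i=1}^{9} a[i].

a[2] = -2·5 = -10
a[3] = -2·(-10) = 20
a[4] = -2·20 = -40
a[5] = -2·(-40) = 80
a[6] = -2·80 = -160
a[7] = -2·(-160) = 320
a[8] = -2·320 = -640
a[9] = -2·(-640) = 1280
Sum = 5 + (-10) + 20 + (-40) + 80 + (-160) + 320 + (-640) + 1280 = 855

855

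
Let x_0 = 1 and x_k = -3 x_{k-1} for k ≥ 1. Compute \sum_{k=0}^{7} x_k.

-1640

x_1 = -3(1) = -3
x_2 = -3(-3) = 9
x_3 = -3(9) = -27
x_4 = -3(-27) = 81
x_5 = -3(81) = -243
x_6 = -3(-243) = 729
x_7 = -3(729) = -2187
Sum = 1 + (-3) + 9 + (-27) + 81 + (-243) + 729 + (-2187) = -1640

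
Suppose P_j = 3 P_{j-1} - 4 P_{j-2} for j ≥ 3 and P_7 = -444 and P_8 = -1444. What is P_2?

4

Rearranging, P_{j-2} = (P_j - 3 P_{j-1}) / -4.
P_6 = (-1444 - 3*(-444)) / -4 = -112/-4 = 28
P_5 = (-444 - 3*28) / -4 = -528/-4 = 132
P_4 = (28 - 3*132) / -4 = -368/-4 = 92
P_3 = (132 - 3*92) / -4 = -144/-4 = 36
P_2 = (92 - 3*36) / -4 = -16/-4 = 4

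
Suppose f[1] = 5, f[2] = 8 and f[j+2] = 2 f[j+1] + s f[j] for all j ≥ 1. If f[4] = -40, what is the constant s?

f[3] = 16 + 5s
f[4] = 32 + 18s
So 32 + 18s = -40, giving s = -4.

-4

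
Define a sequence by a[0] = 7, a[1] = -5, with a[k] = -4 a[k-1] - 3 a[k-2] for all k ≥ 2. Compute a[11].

177139

a[2] = -4(-5) - 3(7) = -1
a[3] = -4(-1) - 3(-5) = 19
a[4] = -4(19) - 3(-1) = -73
a[5] = -4(-73) - 3(19) = 235
a[6] = -4(235) - 3(-73) = -721
a[7] = -4(-721) - 3(235) = 2179
a[8] = -4(2179) - 3(-721) = -6553
a[9] = -4(-6553) - 3(2179) = 19675
a[10] = -4(19675) - 3(-6553) = -59041
a[11] = -4(-59041) - 3(19675) = 177139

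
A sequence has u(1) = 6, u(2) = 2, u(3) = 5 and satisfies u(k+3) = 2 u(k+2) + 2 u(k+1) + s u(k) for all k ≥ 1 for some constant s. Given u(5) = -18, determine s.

-4

u(4) = 14 + 6s
u(5) = 38 + 14s
So 38 + 14s = -18, giving s = -4.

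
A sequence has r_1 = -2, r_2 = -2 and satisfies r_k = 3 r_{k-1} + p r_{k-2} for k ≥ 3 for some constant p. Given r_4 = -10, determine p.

-1

r_3 = -6 - 2p
r_4 = -18 - 8p
So -18 - 8p = -10, giving p = -1.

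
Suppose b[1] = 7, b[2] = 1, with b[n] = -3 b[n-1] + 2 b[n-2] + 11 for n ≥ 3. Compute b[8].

b[3] = -3·1 + 2·7 + 11 = 22
b[4] = -3·22 + 2·1 + 11 = -53
b[5] = -3·(-53) + 2·22 + 11 = 214
b[6] = -3·214 + 2·(-53) + 11 = -737
b[7] = -3·(-737) + 2·214 + 11 = 2650
b[8] = -3·2650 + 2·(-737) + 11 = -9413

-9413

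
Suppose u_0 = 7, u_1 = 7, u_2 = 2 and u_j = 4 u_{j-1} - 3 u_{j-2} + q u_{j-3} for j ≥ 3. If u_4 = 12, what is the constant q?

2

u_3 = -13 + 7q
u_4 = -58 + 35q
So -58 + 35q = 12, giving q = 2.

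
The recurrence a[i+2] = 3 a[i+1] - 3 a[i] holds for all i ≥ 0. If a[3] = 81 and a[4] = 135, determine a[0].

-3

Rearranging, a[i-2] = (a[i] - 3 a[i-1]) / -3.
a[2] = (135 - 3·81) / -3 = -108/-3 = 36
a[1] = (81 - 3·36) / -3 = -27/-3 = 9
a[0] = (36 - 3·9) / -3 = 9/-3 = -3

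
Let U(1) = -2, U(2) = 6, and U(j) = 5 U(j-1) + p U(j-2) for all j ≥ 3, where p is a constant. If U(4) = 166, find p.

-4

U(3) = 30 - 2p
U(4) = 150 - 4p
So 150 - 4p = 166, giving p = -4.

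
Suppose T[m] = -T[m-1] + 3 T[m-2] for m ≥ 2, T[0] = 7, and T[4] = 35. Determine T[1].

Let T[1] = y.
T[2] = 21 - y
T[3] = -21 + 4y
T[4] = 84 - 7y
So 84 - 7y = 35, giving y = 7.

7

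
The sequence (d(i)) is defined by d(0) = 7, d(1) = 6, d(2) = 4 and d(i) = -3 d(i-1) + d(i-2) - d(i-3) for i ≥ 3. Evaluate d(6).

434

d(3) = -3*4 + 6 - 7 = -13
d(4) = -3*(-13) + 4 - 6 = 37
d(5) = -3*37 + (-13) - 4 = -128
d(6) = -3*(-128) + 37 - (-13) = 434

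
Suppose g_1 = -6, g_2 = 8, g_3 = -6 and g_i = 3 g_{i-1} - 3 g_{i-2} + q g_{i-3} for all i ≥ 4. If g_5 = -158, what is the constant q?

g_4 = -42 - 6q
g_5 = -108 - 10q
So -108 - 10q = -158, giving q = 5.

5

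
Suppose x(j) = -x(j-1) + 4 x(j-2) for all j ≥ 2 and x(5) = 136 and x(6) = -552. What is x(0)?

Rearranging, x(j-2) = (x(j) + x(j-1)) / 4.
x(4) = (-552 + 136) / 4 = -416/4 = -104
x(3) = (136 + (-104)) / 4 = 32/4 = 8
x(2) = (-104 + 8) / 4 = -96/4 = -24
x(1) = (8 + (-24)) / 4 = -16/4 = -4
x(0) = (-24 + (-4)) / 4 = -28/4 = -7

-7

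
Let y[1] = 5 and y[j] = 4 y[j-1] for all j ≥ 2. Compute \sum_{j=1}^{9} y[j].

436905

y[2] = 4·5 = 20
y[3] = 4·20 = 80
y[4] = 4·80 = 320
y[5] = 4·320 = 1280
y[6] = 4·1280 = 5120
y[7] = 4·5120 = 20480
y[8] = 4·20480 = 81920
y[9] = 4·81920 = 327680
Sum = 5 + 20 + 80 + 320 + 1280 + 5120 + 20480 + 81920 + 327680 = 436905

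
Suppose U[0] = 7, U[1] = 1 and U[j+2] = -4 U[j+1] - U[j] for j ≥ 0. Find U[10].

U[2] = -4·1 - 7 = -11
U[3] = -4·(-11) - 1 = 43
U[4] = -4·43 - (-11) = -161
U[5] = -4·(-161) - 43 = 601
U[6] = -4·601 - (-161) = -2243
U[7] = -4·(-2243) - 601 = 8371
U[8] = -4·8371 - (-2243) = -31241
U[9] = -4·(-31241) - 8371 = 116593
U[10] = -4·116593 - (-31241) = -435131

-435131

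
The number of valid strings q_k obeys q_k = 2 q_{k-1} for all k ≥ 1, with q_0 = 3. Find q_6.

q_1 = 2*3 = 6
q_2 = 2*6 = 12
q_3 = 2*12 = 24
q_4 = 2*24 = 48
q_5 = 2*48 = 96
q_6 = 2*96 = 192

192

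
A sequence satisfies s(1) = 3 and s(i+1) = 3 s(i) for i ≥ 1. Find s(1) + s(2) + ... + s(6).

1092

s(2) = 3·3 = 9
s(3) = 3·9 = 27
s(4) = 3·27 = 81
s(5) = 3·81 = 243
s(6) = 3·243 = 729
Sum = 3 + 9 + 27 + 81 + 243 + 729 = 1092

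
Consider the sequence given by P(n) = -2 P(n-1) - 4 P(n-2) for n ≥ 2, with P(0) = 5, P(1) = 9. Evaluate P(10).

4608

P(2) = -2(9) - 4(5) = -38
P(3) = -2(-38) - 4(9) = 40
P(4) = -2(40) - 4(-38) = 72
P(5) = -2(72) - 4(40) = -304
P(6) = -2(-304) - 4(72) = 320
P(7) = -2(320) - 4(-304) = 576
P(8) = -2(576) - 4(320) = -2432
P(9) = -2(-2432) - 4(576) = 2560
P(10) = -2(2560) - 4(-2432) = 4608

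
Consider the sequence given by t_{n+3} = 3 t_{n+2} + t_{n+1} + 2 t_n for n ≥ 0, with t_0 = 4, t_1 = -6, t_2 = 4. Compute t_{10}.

t_3 = 3(4) + (-6) + 2(4) = 14
t_4 = 3(14) + 4 + 2(-6) = 34
t_5 = 3(34) + 14 + 2(4) = 124
t_6 = 3(124) + 34 + 2(14) = 434
t_7 = 3(434) + 124 + 2(34) = 1494
t_8 = 3(1494) + 434 + 2(124) = 5164
t_9 = 3(5164) + 1494 + 2(434) = 17854
t_{10} = 3(17854) + 5164 + 2(1494) = 61714

61714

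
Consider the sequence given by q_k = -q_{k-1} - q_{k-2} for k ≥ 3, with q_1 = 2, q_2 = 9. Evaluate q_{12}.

-11

q_3 = -9 - 2 = -11
q_4 = -(-11) - 9 = 2
q_5 = -2 - (-11) = 9
q_6 = -9 - 2 = -11
q_7 = -(-11) - 9 = 2
q_8 = -2 - (-11) = 9
q_9 = -9 - 2 = -11
q_{10} = -(-11) - 9 = 2
q_{11} = -2 - (-11) = 9
q_{12} = -9 - 2 = -11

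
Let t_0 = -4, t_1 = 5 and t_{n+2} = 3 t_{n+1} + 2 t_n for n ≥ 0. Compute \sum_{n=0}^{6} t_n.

t_2 = 3(5) + 2(-4) = 7
t_3 = 3(7) + 2(5) = 31
t_4 = 3(31) + 2(7) = 107
t_5 = 3(107) + 2(31) = 383
t_6 = 3(383) + 2(107) = 1363
Sum = (-4) + 5 + 7 + 31 + 107 + 383 + 1363 = 1892

1892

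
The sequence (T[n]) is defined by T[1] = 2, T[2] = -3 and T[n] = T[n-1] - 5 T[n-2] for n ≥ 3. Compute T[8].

T[3] = (-3) - 5·2 = -13
T[4] = (-13) - 5·(-3) = 2
T[5] = 2 - 5·(-13) = 67
T[6] = 67 - 5·2 = 57
T[7] = 57 - 5·67 = -278
T[8] = (-278) - 5·57 = -563

-563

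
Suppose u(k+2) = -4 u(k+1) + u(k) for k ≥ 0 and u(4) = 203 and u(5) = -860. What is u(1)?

-4

Rearranging, u(k-2) = u(k) + 4 u(k-1).
u(3) = -860 + 4(203) = -48
u(2) = 203 + 4(-48) = 11
u(1) = -48 + 4(11) = -4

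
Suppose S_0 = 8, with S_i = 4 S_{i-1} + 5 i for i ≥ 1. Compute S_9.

S_1 = 4*8 + 5 = 37
S_2 = 4*37 + 10 = 158
S_3 = 4*158 + 15 = 647
S_4 = 4*647 + 20 = 2608
S_5 = 4*2608 + 25 = 10457
S_6 = 4*10457 + 30 = 41858
S_7 = 4*41858 + 35 = 167467
S_8 = 4*167467 + 40 = 669908
S_9 = 4*669908 + 45 = 2679677

2679677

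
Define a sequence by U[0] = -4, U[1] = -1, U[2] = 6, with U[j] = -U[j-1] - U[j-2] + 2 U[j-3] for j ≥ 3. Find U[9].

-193

U[3] = -6 - (-1) + 2·(-4) = -13
U[4] = -(-13) - 6 + 2·(-1) = 5
U[5] = -5 - (-13) + 2·6 = 20
U[6] = -20 - 5 + 2·(-13) = -51
U[7] = -(-51) - 20 + 2·5 = 41
U[8] = -41 - (-51) + 2·20 = 50
U[9] = -50 - 41 + 2·(-51) = -193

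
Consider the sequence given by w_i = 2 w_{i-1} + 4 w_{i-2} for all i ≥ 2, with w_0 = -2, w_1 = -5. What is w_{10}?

w_2 = 2·(-5) + 4·(-2) = -18
w_3 = 2·(-18) + 4·(-5) = -56
w_4 = 2·(-56) + 4·(-18) = -184
w_5 = 2·(-184) + 4·(-56) = -592
w_6 = 2·(-592) + 4·(-184) = -1920
w_7 = 2·(-1920) + 4·(-592) = -6208
w_8 = 2·(-6208) + 4·(-1920) = -20096
w_9 = 2·(-20096) + 4·(-6208) = -65024
w_{10} = 2·(-65024) + 4·(-20096) = -210432

-210432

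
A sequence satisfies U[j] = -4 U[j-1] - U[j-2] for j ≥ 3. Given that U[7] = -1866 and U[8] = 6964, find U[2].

4

Rearranging, U[j-2] = -(U[j] + 4 U[j-1]).
U[6] = -(6964 + 4(-1866)) = 500
U[5] = -(-1866 + 4(500)) = -134
U[4] = -(500 + 4(-134)) = 36
U[3] = -(-134 + 4(36)) = -10
U[2] = -(36 + 4(-10)) = 4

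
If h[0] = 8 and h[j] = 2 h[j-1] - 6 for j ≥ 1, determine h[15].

65542

The fixed point is -6/(1 - 2) = 6, so h[j] - 6 = 2(h[j-1] - 6).
Hence h[j] = 2·2^j + 6.
h[15] = 2·2^{15} + 6 = 2·32768 + 6 = 65542.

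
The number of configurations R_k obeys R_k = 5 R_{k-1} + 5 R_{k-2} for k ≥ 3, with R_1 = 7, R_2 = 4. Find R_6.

10225

R_3 = 5*4 + 5*7 = 55
R_4 = 5*55 + 5*4 = 295
R_5 = 5*295 + 5*55 = 1750
R_6 = 5*1750 + 5*295 = 10225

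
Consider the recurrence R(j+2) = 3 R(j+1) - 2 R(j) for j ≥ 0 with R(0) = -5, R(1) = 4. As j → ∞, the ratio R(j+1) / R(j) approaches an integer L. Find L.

2

The characteristic equation is r^2 - 3r + 2 = 0, which factors as (r - 2)(r - 1) = 0.
So the roots are 2 and 1. Since |2| > |1| and the coefficient of 2^j is non-zero, the ratio tends to 2.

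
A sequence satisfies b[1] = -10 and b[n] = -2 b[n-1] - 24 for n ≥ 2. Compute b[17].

The fixed point is -24/(1 + 2) = -8, so b[n] + 8 = -2(b[n-1] + 8).
Hence b[n] = -2·(-2)^{n-1} - 8.
b[17] = -2·(-2)^{16} - 8 = -2·65536 - 8 = -131080.

-131080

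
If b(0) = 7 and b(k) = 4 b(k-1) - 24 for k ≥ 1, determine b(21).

The fixed point is -24/(1 - 4) = 8, so b(k) - 8 = 4(b(k-1) - 8).
Hence b(k) = -1·4^k + 8.
b(21) = -1·4^{21} + 8 = -1·4398046511104 + 8 = -4398046511096.

-4398046511096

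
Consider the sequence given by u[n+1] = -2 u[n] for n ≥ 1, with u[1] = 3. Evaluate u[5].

48

u[2] = -2(3) = -6
u[3] = -2(-6) = 12
u[4] = -2(12) = -24
u[5] = -2(-24) = 48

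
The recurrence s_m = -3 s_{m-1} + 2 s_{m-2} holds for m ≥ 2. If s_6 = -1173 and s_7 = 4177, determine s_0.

-6

Rearranging, s_{m-2} = (s_m + 3 s_{m-1}) / 2.
s_5 = (4177 + 3·(-1173)) / 2 = 658/2 = 329
s_4 = (-1173 + 3·329) / 2 = -186/2 = -93
s_3 = (329 + 3·(-93)) / 2 = 50/2 = 25
s_2 = (-93 + 3·25) / 2 = -18/2 = -9
s_1 = (25 + 3·(-9)) / 2 = -2/2 = -1
s_0 = (-9 + 3·(-1)) / 2 = -12/2 = -6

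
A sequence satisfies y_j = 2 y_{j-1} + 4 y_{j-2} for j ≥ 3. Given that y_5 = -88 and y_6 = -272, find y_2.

Rearranging, y_{j-2} = (y_j - 2 y_{j-1}) / 4.
y_4 = (-272 - 2(-88)) / 4 = -96/4 = -24
y_3 = (-88 - 2(-24)) / 4 = -40/4 = -10
y_2 = (-24 - 2(-10)) / 4 = -4/4 = -1

-1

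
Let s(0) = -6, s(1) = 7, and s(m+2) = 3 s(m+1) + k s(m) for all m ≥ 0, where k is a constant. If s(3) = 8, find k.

s(2) = 21 - 6k
s(3) = 63 - 11k
So 63 - 11k = 8, giving k = 5.

5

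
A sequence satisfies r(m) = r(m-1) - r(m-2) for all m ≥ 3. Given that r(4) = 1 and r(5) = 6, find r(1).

-1

Rearranging, r(m-2) = -(r(m) - r(m-1)).
r(3) = -(6 - 1) = -5
r(2) = -(1 - (-5)) = -6
r(1) = -(-5 - (-6)) = -1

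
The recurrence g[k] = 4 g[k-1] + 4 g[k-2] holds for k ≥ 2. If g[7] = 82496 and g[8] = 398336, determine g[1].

Rearranging, g[k-2] = (g[k] - 4 g[k-1]) / 4.
g[6] = (398336 - 4(82496)) / 4 = 68352/4 = 17088
g[5] = (82496 - 4(17088)) / 4 = 14144/4 = 3536
g[4] = (17088 - 4(3536)) / 4 = 2944/4 = 736
g[3] = (3536 - 4(736)) / 4 = 592/4 = 148
g[2] = (736 - 4(148)) / 4 = 144/4 = 36
g[1] = (148 - 4(36)) / 4 = 4/4 = 1

1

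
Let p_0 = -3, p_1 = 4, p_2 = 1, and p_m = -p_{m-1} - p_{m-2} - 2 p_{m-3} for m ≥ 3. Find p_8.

p_3 = -1 - 4 - 2(-3) = 1
p_4 = -1 - 1 - 2(4) = -10
p_5 = -(-10) - 1 - 2(1) = 7
p_6 = -7 - (-10) - 2(1) = 1
p_7 = -1 - 7 - 2(-10) = 12
p_8 = -12 - 1 - 2(7) = -27

-27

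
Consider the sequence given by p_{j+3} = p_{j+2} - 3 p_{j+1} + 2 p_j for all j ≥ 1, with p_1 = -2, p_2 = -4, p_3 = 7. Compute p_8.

p_4 = 7 - 3·(-4) + 2·(-2) = 15
p_5 = 15 - 3·7 + 2·(-4) = -14
p_6 = (-14) - 3·15 + 2·7 = -45
p_7 = (-45) - 3·(-14) + 2·15 = 27
p_8 = 27 - 3·(-45) + 2·(-14) = 134

134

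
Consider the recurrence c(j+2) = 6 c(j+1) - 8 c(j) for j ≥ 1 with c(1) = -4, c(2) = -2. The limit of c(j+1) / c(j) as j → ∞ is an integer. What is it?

The characteristic equation is r^2 - 6r + 8 = 0, which factors as (r - 4)(r - 2) = 0.
So the roots are 4 and 2. Since |4| > |2| and the coefficient of 4^j is non-zero, the ratio tends to 4.

4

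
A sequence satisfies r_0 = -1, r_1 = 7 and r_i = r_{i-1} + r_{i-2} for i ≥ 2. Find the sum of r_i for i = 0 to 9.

561

r_2 = 7 + (-1) = 6
r_3 = 6 + 7 = 13
r_4 = 13 + 6 = 19
r_5 = 19 + 13 = 32
r_6 = 32 + 19 = 51
r_7 = 51 + 32 = 83
r_8 = 83 + 51 = 134
r_9 = 134 + 83 = 217
Sum = (-1) + 7 + 6 + 13 + 19 + 32 + 51 + 83 + 134 + 217 = 561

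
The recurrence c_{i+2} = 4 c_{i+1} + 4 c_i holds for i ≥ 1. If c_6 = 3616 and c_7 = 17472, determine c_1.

7

Rearranging, c_{i-2} = (c_i - 4 c_{i-1}) / 4.
c_5 = (17472 - 4·3616) / 4 = 3008/4 = 752
c_4 = (3616 - 4·752) / 4 = 608/4 = 152
c_3 = (752 - 4·152) / 4 = 144/4 = 36
c_2 = (152 - 4·36) / 4 = 8/4 = 2
c_1 = (36 - 4·2) / 4 = 28/4 = 7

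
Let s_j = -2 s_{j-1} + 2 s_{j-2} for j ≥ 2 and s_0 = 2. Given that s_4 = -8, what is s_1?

2

Let s_1 = w.
s_2 = 4 - 2w
s_3 = -8 + 6w
s_4 = 24 - 16w
So 24 - 16w = -8, giving w = 2.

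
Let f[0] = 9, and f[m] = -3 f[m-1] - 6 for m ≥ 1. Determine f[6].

f[1] = -3(9) - 6 = -33
f[2] = -3(-33) - 6 = 93
f[3] = -3(93) - 6 = -285
f[4] = -3(-285) - 6 = 849
f[5] = -3(849) - 6 = -2553
f[6] = -3(-2553) - 6 = 7653

7653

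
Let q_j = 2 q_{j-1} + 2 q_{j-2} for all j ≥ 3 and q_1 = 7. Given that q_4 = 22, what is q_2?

Let q_2 = x.
q_3 = 14 + 2x
q_4 = 28 + 6x
So 28 + 6x = 22, giving x = -1.

-1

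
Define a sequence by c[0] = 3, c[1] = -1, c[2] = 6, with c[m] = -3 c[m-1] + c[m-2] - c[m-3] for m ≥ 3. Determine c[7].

-2828

c[3] = -3(6) + (-1) - 3 = -22
c[4] = -3(-22) + 6 - (-1) = 73
c[5] = -3(73) + (-22) - 6 = -247
c[6] = -3(-247) + 73 - (-22) = 836
c[7] = -3(836) + (-247) - 73 = -2828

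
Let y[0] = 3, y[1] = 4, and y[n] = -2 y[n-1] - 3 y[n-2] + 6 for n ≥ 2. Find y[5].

y[2] = -2·4 - 3·3 + 6 = -11
y[3] = -2·(-11) - 3·4 + 6 = 16
y[4] = -2·16 - 3·(-11) + 6 = 7
y[5] = -2·7 - 3·16 + 6 = -56

-56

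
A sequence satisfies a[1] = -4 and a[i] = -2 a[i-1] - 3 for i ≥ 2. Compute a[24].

The fixed point is -3/(1 + 2) = -1, so a[i] + 1 = -2(a[i-1] + 1).
Hence a[i] = -3·(-2)^{i-1} - 1.
a[24] = -3·(-2)^{23} - 1 = -3·-8388608 - 1 = 25165823.

25165823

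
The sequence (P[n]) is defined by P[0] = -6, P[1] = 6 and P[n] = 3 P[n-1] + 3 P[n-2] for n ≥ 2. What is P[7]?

3078

P[2] = 3·6 + 3·(-6) = 0
P[3] = 3·0 + 3·6 = 18
P[4] = 3·18 + 3·0 = 54
P[5] = 3·54 + 3·18 = 216
P[6] = 3·216 + 3·54 = 810
P[7] = 3·810 + 3·216 = 3078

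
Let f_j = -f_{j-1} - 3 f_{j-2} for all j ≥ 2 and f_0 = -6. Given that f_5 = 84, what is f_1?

-6

Let f_1 = w.
f_2 = 18 - w
f_3 = -18 - 2w
f_4 = -36 + 5w
f_5 = 90 + w
So 90 + w = 84, giving w = -6.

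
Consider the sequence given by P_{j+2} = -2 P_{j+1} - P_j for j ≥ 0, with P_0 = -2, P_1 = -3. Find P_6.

P_2 = -2*(-3) - (-2) = 8
P_3 = -2*8 - (-3) = -13
P_4 = -2*(-13) - 8 = 18
P_5 = -2*18 - (-13) = -23
P_6 = -2*(-23) - 18 = 28

28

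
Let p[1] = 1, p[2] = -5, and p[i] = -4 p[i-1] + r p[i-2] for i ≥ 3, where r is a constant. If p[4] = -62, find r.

-2

p[3] = 20 + r
p[4] = -80 - 9r
So -80 - 9r = -62, giving r = -2.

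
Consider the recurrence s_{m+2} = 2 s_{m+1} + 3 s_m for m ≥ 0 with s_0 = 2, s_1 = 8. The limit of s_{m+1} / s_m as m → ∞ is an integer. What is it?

The characteristic equation is r^2 - 2r - 3 = 0, which factors as (r - 3)(r + 1) = 0.
So the roots are 3 and -1. Since |3| > |-1| and the coefficient of 3^m is non-zero, the ratio tends to 3.

3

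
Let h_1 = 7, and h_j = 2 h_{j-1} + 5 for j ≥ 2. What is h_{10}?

h_2 = 2*7 + 5 = 19
h_3 = 2*19 + 5 = 43
h_4 = 2*43 + 5 = 91
h_5 = 2*91 + 5 = 187
h_6 = 2*187 + 5 = 379
h_7 = 2*379 + 5 = 763
h_8 = 2*763 + 5 = 1531
h_9 = 2*1531 + 5 = 3067
h_{10} = 2*3067 + 5 = 6139

6139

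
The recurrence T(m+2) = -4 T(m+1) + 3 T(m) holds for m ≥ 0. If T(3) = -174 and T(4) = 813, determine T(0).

Rearranging, T(m-2) = (T(m) + 4 T(m-1)) / 3.
T(2) = (813 + 4*(-174)) / 3 = 117/3 = 39
T(1) = (-174 + 4*39) / 3 = -18/3 = -6
T(0) = (39 + 4*(-6)) / 3 = 15/3 = 5

5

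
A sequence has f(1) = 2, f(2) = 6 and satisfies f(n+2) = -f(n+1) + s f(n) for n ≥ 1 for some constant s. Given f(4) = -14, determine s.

f(3) = -6 + 2s
f(4) = 6 + 4s
So 6 + 4s = -14, giving s = -5.

-5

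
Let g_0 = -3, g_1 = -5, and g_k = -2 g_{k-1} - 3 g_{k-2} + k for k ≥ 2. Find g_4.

g_2 = -2(-5) - 3(-3) + 2 = 21
g_3 = -2(21) - 3(-5) + 3 = -24
g_4 = -2(-24) - 3(21) + 4 = -11

-11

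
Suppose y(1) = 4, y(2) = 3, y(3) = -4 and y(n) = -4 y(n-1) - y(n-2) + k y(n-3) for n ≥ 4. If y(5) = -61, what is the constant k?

y(4) = 13 + 4k
y(5) = -48 - 13k
So -48 - 13k = -61, giving k = 1.

1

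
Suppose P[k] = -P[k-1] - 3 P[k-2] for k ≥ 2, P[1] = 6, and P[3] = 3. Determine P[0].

5

Let P[0] = v.
P[2] = -6 - 3v
P[3] = -12 + 3v
So -12 + 3v = 3, giving v = 5.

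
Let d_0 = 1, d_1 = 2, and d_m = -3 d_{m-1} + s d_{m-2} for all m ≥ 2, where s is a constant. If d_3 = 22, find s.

d_2 = -6 + s
d_3 = 18 - s
So 18 - s = 22, giving s = -4.

-4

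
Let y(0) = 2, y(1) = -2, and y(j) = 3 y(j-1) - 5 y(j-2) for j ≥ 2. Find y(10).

y(2) = 3(-2) - 5(2) = -16
y(3) = 3(-16) - 5(-2) = -38
y(4) = 3(-38) - 5(-16) = -34
y(5) = 3(-34) - 5(-38) = 88
y(6) = 3(88) - 5(-34) = 434
y(7) = 3(434) - 5(88) = 862
y(8) = 3(862) - 5(434) = 416
y(9) = 3(416) - 5(862) = -3062
y(10) = 3(-3062) - 5(416) = -11266

-11266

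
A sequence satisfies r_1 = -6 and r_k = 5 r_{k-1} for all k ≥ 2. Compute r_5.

-3750

r_2 = 5(-6) = -30
r_3 = 5(-30) = -150
r_4 = 5(-150) = -750
r_5 = 5(-750) = -3750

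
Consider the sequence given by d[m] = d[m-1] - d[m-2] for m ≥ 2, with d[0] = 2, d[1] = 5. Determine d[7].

5

d[2] = 5 - 2 = 3
d[3] = 3 - 5 = -2
d[4] = (-2) - 3 = -5
d[5] = (-5) - (-2) = -3
d[6] = (-3) - (-5) = 2
d[7] = 2 - (-3) = 5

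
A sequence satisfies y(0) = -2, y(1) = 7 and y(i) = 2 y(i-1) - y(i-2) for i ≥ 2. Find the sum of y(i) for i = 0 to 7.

y(2) = 2·7 - (-2) = 16
y(3) = 2·16 - 7 = 25
y(4) = 2·25 - 16 = 34
y(5) = 2·34 - 25 = 43
y(6) = 2·43 - 34 = 52
y(7) = 2·52 - 43 = 61
Sum = (-2) + 7 + 16 + 25 + 34 + 43 + 52 + 61 = 236

236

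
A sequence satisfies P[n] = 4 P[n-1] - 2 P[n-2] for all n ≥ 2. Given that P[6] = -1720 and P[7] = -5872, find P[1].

-6

Rearranging, P[n-2] = (P[n] - 4 P[n-1]) / -2.
P[5] = (-5872 - 4*(-1720)) / -2 = 1008/-2 = -504
P[4] = (-1720 - 4*(-504)) / -2 = 296/-2 = -148
P[3] = (-504 - 4*(-148)) / -2 = 88/-2 = -44
P[2] = (-148 - 4*(-44)) / -2 = 28/-2 = -14
P[1] = (-44 - 4*(-14)) / -2 = 12/-2 = -6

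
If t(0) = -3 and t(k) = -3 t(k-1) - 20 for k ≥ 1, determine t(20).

The fixed point is -20/(1 + 3) = -5, so t(k) + 5 = -3(t(k-1) + 5).
Hence t(k) = 2·(-3)^k - 5.
t(20) = 2·(-3)^{20} - 5 = 2·3486784401 - 5 = 6973568797.

6973568797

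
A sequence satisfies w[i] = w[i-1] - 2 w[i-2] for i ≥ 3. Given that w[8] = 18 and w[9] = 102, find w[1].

-6

Rearranging, w[i-2] = (w[i] - w[i-1]) / -2.
w[7] = (102 - 18) / -2 = 84/-2 = -42
w[6] = (18 - (-42)) / -2 = 60/-2 = -30
w[5] = (-42 - (-30)) / -2 = -12/-2 = 6
w[4] = (-30 - 6) / -2 = -36/-2 = 18
w[3] = (6 - 18) / -2 = -12/-2 = 6
w[2] = (18 - 6) / -2 = 12/-2 = -6
w[1] = (6 - (-6)) / -2 = 12/-2 = -6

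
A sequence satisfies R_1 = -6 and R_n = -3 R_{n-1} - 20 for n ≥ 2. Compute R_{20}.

1162261462

The fixed point is -20/(1 + 3) = -5, so R_n + 5 = -3(R_{n-1} + 5).
Hence R_n = -1·(-3)^{n-1} - 5.
R_{20} = -1·(-3)^{19} - 5 = -1·-1162261467 - 5 = 1162261462.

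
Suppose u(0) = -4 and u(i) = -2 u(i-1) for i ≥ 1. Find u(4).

-64

u(1) = -2(-4) = 8
u(2) = -2(8) = -16
u(3) = -2(-16) = 32
u(4) = -2(32) = -64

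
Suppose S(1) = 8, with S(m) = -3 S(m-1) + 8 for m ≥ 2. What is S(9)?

S(2) = -3*8 + 8 = -16
S(3) = -3*(-16) + 8 = 56
S(4) = -3*56 + 8 = -160
S(5) = -3*(-160) + 8 = 488
S(6) = -3*488 + 8 = -1456
S(7) = -3*(-1456) + 8 = 4376
S(8) = -3*4376 + 8 = -13120
S(9) = -3*(-13120) + 8 = 39368

39368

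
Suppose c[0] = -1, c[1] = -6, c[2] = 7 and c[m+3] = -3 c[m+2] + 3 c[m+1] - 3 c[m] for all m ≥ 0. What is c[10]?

c[3] = -3·7 + 3·(-6) - 3·(-1) = -36
c[4] = -3·(-36) + 3·7 - 3·(-6) = 147
c[5] = -3·147 + 3·(-36) - 3·7 = -570
c[6] = -3·(-570) + 3·147 - 3·(-36) = 2259
c[7] = -3·2259 + 3·(-570) - 3·147 = -8928
c[8] = -3·(-8928) + 3·2259 - 3·(-570) = 35271
c[9] = -3·35271 + 3·(-8928) - 3·2259 = -139374
c[10] = -3·(-139374) + 3·35271 - 3·(-8928) = 550719

550719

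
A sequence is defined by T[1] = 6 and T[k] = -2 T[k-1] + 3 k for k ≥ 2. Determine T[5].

75

T[2] = -2(6) + 6 = -6
T[3] = -2(-6) + 9 = 21
T[4] = -2(21) + 12 = -30
T[5] = -2(-30) + 15 = 75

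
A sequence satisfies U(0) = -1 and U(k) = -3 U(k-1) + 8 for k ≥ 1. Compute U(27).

The fixed point is 8/(1 + 3) = 2, so U(k) - 2 = -3(U(k-1) - 2).
Hence U(k) = -3·(-3)^k + 2.
U(27) = -3·(-3)^{27} + 2 = -3·-7625597484987 + 2 = 22876792454963.

22876792454963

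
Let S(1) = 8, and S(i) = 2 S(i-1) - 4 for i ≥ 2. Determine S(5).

S(2) = 2*8 - 4 = 12
S(3) = 2*12 - 4 = 20
S(4) = 2*20 - 4 = 36
S(5) = 2*36 - 4 = 68

68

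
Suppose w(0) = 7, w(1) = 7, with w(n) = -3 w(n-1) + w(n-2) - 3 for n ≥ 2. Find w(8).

w(2) = -3*7 + 7 - 3 = -17
w(3) = -3*(-17) + 7 - 3 = 55
w(4) = -3*55 + (-17) - 3 = -185
w(5) = -3*(-185) + 55 - 3 = 607
w(6) = -3*607 + (-185) - 3 = -2009
w(7) = -3*(-2009) + 607 - 3 = 6631
w(8) = -3*6631 + (-2009) - 3 = -21905

-21905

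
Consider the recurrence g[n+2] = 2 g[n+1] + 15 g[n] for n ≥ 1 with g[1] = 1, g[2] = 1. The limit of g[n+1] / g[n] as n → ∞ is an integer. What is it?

The characteristic equation is r^2 - 2r - 15 = 0, which factors as (r - 5)(r + 3) = 0.
So the roots are 5 and -3. Since |5| > |-3| and the coefficient of 5^n is non-zero, the ratio tends to 5.

5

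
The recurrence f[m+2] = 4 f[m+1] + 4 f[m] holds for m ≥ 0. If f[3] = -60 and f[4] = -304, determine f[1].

Rearranging, f[m-2] = (f[m] - 4 f[m-1]) / 4.
f[2] = (-304 - 4(-60)) / 4 = -64/4 = -16
f[1] = (-60 - 4(-16)) / 4 = 4/4 = 1

1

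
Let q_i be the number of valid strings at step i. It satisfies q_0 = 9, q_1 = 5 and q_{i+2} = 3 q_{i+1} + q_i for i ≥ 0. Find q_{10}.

330915

q_2 = 3(5) + 9 = 24
q_3 = 3(24) + 5 = 77
q_4 = 3(77) + 24 = 255
q_5 = 3(255) + 77 = 842
q_6 = 3(842) + 255 = 2781
q_7 = 3(2781) + 842 = 9185
q_8 = 3(9185) + 2781 = 30336
q_9 = 3(30336) + 9185 = 100193
q_{10} = 3(100193) + 30336 = 330915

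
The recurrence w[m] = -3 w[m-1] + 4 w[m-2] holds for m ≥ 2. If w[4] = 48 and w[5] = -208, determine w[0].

Rearranging, w[m-2] = (w[m] + 3 w[m-1]) / 4.
w[3] = (-208 + 3(48)) / 4 = -64/4 = -16
w[2] = (48 + 3(-16)) / 4 = 0/4 = 0
w[1] = (-16 + 3(0)) / 4 = -16/4 = -4
w[0] = (0 + 3(-4)) / 4 = -12/4 = -3

-3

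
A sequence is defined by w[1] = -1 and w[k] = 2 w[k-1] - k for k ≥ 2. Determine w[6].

-120

w[2] = 2*(-1) - 2 = -4
w[3] = 2*(-4) - 3 = -11
w[4] = 2*(-11) - 4 = -26
w[5] = 2*(-26) - 5 = -57
w[6] = 2*(-57) - 6 = -120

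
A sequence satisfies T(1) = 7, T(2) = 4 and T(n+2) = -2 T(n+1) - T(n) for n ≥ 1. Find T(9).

T(3) = -2*4 - 7 = -15
T(4) = -2*(-15) - 4 = 26
T(5) = -2*26 - (-15) = -37
T(6) = -2*(-37) - 26 = 48
T(7) = -2*48 - (-37) = -59
T(8) = -2*(-59) - 48 = 70
T(9) = -2*70 - (-59) = -81

-81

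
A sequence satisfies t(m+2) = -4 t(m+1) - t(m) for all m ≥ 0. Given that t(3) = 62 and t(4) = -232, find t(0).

8

Rearranging, t(m-2) = -(t(m) + 4 t(m-1)).
t(2) = -(-232 + 4*62) = -16
t(1) = -(62 + 4*(-16)) = 2
t(0) = -(-16 + 4*2) = 8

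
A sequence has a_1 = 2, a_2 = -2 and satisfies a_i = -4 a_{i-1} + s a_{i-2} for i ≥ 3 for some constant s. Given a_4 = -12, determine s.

-2

a_3 = 8 + 2s
a_4 = -32 - 10s
So -32 - 10s = -12, giving s = -2.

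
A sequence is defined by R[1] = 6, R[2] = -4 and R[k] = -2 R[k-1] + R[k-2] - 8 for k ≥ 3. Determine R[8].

R[3] = -2·(-4) + 6 - 8 = 6
R[4] = -2·6 + (-4) - 8 = -24
R[5] = -2·(-24) + 6 - 8 = 46
R[6] = -2·46 + (-24) - 8 = -124
R[7] = -2·(-124) + 46 - 8 = 286
R[8] = -2·286 + (-124) - 8 = -704

-704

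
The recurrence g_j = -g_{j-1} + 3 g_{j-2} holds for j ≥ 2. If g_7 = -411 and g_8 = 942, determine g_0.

Rearranging, g_{j-2} = (g_j + g_{j-1}) / 3.
g_6 = (942 + (-411)) / 3 = 531/3 = 177
g_5 = (-411 + 177) / 3 = -234/3 = -78
g_4 = (177 + (-78)) / 3 = 99/3 = 33
g_3 = (-78 + 33) / 3 = -45/3 = -15
g_2 = (33 + (-15)) / 3 = 18/3 = 6
g_1 = (-15 + 6) / 3 = -9/3 = -3
g_0 = (6 + (-3)) / 3 = 3/3 = 1

1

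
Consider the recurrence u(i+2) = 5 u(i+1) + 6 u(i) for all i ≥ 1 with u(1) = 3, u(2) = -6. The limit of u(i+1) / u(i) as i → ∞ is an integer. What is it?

The characteristic equation is r^2 - 5r - 6 = 0, which factors as (r - 6)(r + 1) = 0.
So the roots are 6 and -1. Since |6| > |-1| and the coefficient of 6^i is non-zero, the ratio tends to 6.

6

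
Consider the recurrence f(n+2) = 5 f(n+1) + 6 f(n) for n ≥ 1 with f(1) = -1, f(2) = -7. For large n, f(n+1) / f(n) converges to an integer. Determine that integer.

The characteristic equation is r^2 - 5r - 6 = 0, which factors as (r - 6)(r + 1) = 0.
So the roots are 6 and -1. Since |6| > |-1| and the coefficient of 6^n is non-zero, the ratio tends to 6.

6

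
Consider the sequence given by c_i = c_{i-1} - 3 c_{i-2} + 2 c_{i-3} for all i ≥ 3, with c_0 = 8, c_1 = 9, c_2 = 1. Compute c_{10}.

c_3 = 1 - 3*9 + 2*8 = -10
c_4 = (-10) - 3*1 + 2*9 = 5
c_5 = 5 - 3*(-10) + 2*1 = 37
c_6 = 37 - 3*5 + 2*(-10) = 2
c_7 = 2 - 3*37 + 2*5 = -99
c_8 = (-99) - 3*2 + 2*37 = -31
c_9 = (-31) - 3*(-99) + 2*2 = 270
c_{10} = 270 - 3*(-31) + 2*(-99) = 165

165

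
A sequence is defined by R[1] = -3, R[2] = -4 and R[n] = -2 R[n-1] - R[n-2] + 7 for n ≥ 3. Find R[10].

-88

R[3] = -2*(-4) - (-3) + 7 = 18
R[4] = -2*18 - (-4) + 7 = -25
R[5] = -2*(-25) - 18 + 7 = 39
R[6] = -2*39 - (-25) + 7 = -46
R[7] = -2*(-46) - 39 + 7 = 60
R[8] = -2*60 - (-46) + 7 = -67
R[9] = -2*(-67) - 60 + 7 = 81
R[10] = -2*81 - (-67) + 7 = -88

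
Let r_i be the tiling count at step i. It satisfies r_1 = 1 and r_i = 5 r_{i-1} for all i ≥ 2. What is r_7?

15625

r_2 = 5(1) = 5
r_3 = 5(5) = 25
r_4 = 5(25) = 125
r_5 = 5(125) = 625
r_6 = 5(625) = 3125
r_7 = 5(3125) = 15625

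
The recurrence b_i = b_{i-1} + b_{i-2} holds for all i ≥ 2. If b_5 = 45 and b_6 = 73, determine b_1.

Rearranging, b_{i-2} = b_i - b_{i-1}.
b_4 = 73 - 45 = 28
b_3 = 45 - 28 = 17
b_2 = 28 - 17 = 11
b_1 = 17 - 11 = 6

6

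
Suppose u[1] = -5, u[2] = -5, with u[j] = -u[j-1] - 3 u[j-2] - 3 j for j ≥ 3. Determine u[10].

586

u[3] = -(-5) - 3·(-5) - 9 = 11
u[4] = -11 - 3·(-5) - 12 = -8
u[5] = -(-8) - 3·11 - 15 = -40
u[6] = -(-40) - 3·(-8) - 18 = 46
u[7] = -46 - 3·(-40) - 21 = 53
u[8] = -53 - 3·46 - 24 = -215
u[9] = -(-215) - 3·53 - 27 = 29
u[10] = -29 - 3·(-215) - 30 = 586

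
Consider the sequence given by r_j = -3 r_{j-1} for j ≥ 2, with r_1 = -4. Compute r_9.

r_2 = -3(-4) = 12
r_3 = -3(12) = -36
r_4 = -3(-36) = 108
r_5 = -3(108) = -324
r_6 = -3(-324) = 972
r_7 = -3(972) = -2916
r_8 = -3(-2916) = 8748
r_9 = -3(8748) = -26244

-26244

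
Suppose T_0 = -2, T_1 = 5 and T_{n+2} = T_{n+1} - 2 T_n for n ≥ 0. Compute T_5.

-17

T_2 = 5 - 2*(-2) = 9
T_3 = 9 - 2*5 = -1
T_4 = (-1) - 2*9 = -19
T_5 = (-19) - 2*(-1) = -17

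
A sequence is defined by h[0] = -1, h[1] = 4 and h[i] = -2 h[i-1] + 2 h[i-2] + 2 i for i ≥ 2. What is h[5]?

h[2] = -2(4) + 2(-1) + 4 = -6
h[3] = -2(-6) + 2(4) + 6 = 26
h[4] = -2(26) + 2(-6) + 8 = -56
h[5] = -2(-56) + 2(26) + 10 = 174

174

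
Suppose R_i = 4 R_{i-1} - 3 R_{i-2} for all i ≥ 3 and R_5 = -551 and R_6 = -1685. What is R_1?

9

Rearranging, R_{i-2} = (R_i - 4 R_{i-1}) / -3.
R_4 = (-1685 - 4(-551)) / -3 = 519/-3 = -173
R_3 = (-551 - 4(-173)) / -3 = 141/-3 = -47
R_2 = (-173 - 4(-47)) / -3 = 15/-3 = -5
R_1 = (-47 - 4(-5)) / -3 = -27/-3 = 9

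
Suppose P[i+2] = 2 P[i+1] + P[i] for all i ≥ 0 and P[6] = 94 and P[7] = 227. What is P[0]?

-4

Rearranging, P[i-2] = P[i] - 2 P[i-1].
P[5] = 227 - 2(94) = 39
P[4] = 94 - 2(39) = 16
P[3] = 39 - 2(16) = 7
P[2] = 16 - 2(7) = 2
P[1] = 7 - 2(2) = 3
P[0] = 2 - 2(3) = -4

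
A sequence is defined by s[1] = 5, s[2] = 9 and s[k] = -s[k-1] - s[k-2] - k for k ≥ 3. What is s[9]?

s[3] = -9 - 5 - 3 = -17
s[4] = -(-17) - 9 - 4 = 4
s[5] = -4 - (-17) - 5 = 8
s[6] = -8 - 4 - 6 = -18
s[7] = -(-18) - 8 - 7 = 3
s[8] = -3 - (-18) - 8 = 7
s[9] = -7 - 3 - 9 = -19

-19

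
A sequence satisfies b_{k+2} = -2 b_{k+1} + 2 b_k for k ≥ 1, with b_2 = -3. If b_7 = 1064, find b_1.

Let b_1 = z.
b_3 = 6 + 2z
b_4 = -18 - 4z
b_5 = 48 + 12z
b_6 = -132 - 32z
b_7 = 360 + 88z
So 360 + 88z = 1064, giving z = 8.

8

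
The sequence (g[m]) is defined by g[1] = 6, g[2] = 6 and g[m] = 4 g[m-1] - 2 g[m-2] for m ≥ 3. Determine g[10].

55392

g[3] = 4(6) - 2(6) = 12
g[4] = 4(12) - 2(6) = 36
g[5] = 4(36) - 2(12) = 120
g[6] = 4(120) - 2(36) = 408
g[7] = 4(408) - 2(120) = 1392
g[8] = 4(1392) - 2(408) = 4752
g[9] = 4(4752) - 2(1392) = 16224
g[10] = 4(16224) - 2(4752) = 55392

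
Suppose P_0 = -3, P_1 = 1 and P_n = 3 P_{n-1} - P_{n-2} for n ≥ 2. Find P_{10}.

14517

P_2 = 3·1 - (-3) = 6
P_3 = 3·6 - 1 = 17
P_4 = 3·17 - 6 = 45
P_5 = 3·45 - 17 = 118
P_6 = 3·118 - 45 = 309
P_7 = 3·309 - 118 = 809
P_8 = 3·809 - 309 = 2118
P_9 = 3·2118 - 809 = 5545
P_{10} = 3·5545 - 2118 = 14517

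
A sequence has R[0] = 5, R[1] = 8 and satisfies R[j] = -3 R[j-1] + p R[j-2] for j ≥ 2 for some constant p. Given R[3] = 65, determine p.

R[2] = -24 + 5p
R[3] = 72 - 7p
So 72 - 7p = 65, giving p = 1.

1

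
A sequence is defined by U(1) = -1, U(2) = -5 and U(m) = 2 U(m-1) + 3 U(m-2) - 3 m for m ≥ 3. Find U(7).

U(3) = 2·(-5) + 3·(-1) - 9 = -22
U(4) = 2·(-22) + 3·(-5) - 12 = -71
U(5) = 2·(-71) + 3·(-22) - 15 = -223
U(6) = 2·(-223) + 3·(-71) - 18 = -677
U(7) = 2·(-677) + 3·(-223) - 21 = -2044

-2044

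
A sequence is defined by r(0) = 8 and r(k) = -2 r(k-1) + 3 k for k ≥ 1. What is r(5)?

r(1) = -2·8 + 3 = -13
r(2) = -2·(-13) + 6 = 32
r(3) = -2·32 + 9 = -55
r(4) = -2·(-55) + 12 = 122
r(5) = -2·122 + 15 = -229

-229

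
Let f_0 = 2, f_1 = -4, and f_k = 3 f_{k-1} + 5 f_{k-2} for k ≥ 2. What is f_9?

f_2 = 3(-4) + 5(2) = -2
f_3 = 3(-2) + 5(-4) = -26
f_4 = 3(-26) + 5(-2) = -88
f_5 = 3(-88) + 5(-26) = -394
f_6 = 3(-394) + 5(-88) = -1622
f_7 = 3(-1622) + 5(-394) = -6836
f_8 = 3(-6836) + 5(-1622) = -28618
f_9 = 3(-28618) + 5(-6836) = -120034

-120034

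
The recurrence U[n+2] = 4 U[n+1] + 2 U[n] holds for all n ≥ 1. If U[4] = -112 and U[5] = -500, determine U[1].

Rearranging, U[n-2] = (U[n] - 4 U[n-1]) / 2.
U[3] = (-500 - 4·(-112)) / 2 = -52/2 = -26
U[2] = (-112 - 4·(-26)) / 2 = -8/2 = -4
U[1] = (-26 - 4·(-4)) / 2 = -10/2 = -5

-5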